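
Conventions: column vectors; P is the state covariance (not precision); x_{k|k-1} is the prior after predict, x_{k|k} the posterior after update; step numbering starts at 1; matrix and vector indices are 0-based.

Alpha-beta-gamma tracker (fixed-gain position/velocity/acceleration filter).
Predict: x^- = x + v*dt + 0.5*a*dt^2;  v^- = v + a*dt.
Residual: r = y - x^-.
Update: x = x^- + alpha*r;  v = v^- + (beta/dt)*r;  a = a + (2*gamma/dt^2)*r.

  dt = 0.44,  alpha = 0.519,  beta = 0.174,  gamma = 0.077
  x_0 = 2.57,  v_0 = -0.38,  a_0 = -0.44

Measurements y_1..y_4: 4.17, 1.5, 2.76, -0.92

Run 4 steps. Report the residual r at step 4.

resid = -3.3280

step 1: x_pred=2.3602  r=1.8098  x^+=3.2995  v^+=0.1421  a^+=0.9996
step 2: x_pred=3.4588  r=-1.9588  x^+=2.4422  v^+=-0.1927  a^+=-0.5585
step 3: x_pred=2.3033  r=0.4567  x^+=2.5403  v^+=-0.2578  a^+=-0.1952
step 4: x_pred=2.4080  r=-3.3280  x^+=0.6808  v^+=-1.6598  a^+=-2.8425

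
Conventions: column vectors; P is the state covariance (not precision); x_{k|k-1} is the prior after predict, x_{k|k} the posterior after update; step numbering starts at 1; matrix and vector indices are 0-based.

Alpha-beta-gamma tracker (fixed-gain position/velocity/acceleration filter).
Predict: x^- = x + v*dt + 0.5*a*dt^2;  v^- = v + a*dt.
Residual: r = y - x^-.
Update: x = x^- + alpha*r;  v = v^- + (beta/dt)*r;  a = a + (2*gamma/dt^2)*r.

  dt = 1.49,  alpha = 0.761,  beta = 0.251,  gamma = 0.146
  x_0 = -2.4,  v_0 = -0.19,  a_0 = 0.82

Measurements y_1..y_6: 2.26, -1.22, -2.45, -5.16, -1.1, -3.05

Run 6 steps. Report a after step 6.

step 1: x_pred=-1.7729  r=4.0329  x^+=1.2961  v^+=1.7112  a^+=1.3504
step 2: x_pred=5.3448  r=-6.5648  x^+=0.3490  v^+=2.6174  a^+=0.4870
step 3: x_pred=4.7895  r=-7.2395  x^+=-0.7198  v^+=2.1235  a^+=-0.4652
step 4: x_pred=1.9278  r=-7.0878  x^+=-3.4660  v^+=0.2363  a^+=-1.3974
step 5: x_pred=-4.6651  r=3.5651  x^+=-1.9521  v^+=-1.2453  a^+=-0.9285
step 6: x_pred=-4.8382  r=1.7882  x^+=-3.4774  v^+=-2.3275  a^+=-0.6933

a_post = -0.6933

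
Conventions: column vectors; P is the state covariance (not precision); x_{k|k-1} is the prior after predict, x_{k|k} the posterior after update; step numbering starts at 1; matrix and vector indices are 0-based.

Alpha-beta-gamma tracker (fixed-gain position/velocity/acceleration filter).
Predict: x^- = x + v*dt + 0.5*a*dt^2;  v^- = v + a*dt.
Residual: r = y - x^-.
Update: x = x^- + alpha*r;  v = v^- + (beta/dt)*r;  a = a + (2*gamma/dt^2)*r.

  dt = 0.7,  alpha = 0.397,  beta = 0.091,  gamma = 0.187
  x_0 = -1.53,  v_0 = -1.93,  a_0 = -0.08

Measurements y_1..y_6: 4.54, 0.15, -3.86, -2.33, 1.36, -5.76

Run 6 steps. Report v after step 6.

step 1: x_pred=-2.9006  r=7.4406  x^+=0.0533  v^+=-1.0187  a^+=5.5992
step 2: x_pred=0.7120  r=-0.5620  x^+=0.4889  v^+=2.8276  a^+=5.1702
step 3: x_pred=3.7349  r=-7.5949  x^+=0.7197  v^+=5.4594  a^+=-0.6267
step 4: x_pred=4.3878  r=-6.7178  x^+=1.7208  v^+=4.1474  a^+=-5.7542
step 5: x_pred=3.2142  r=-1.8542  x^+=2.4781  v^+=-0.1216  a^+=-7.1695
step 6: x_pred=0.6365  r=-6.3965  x^+=-1.9029  v^+=-5.9718  a^+=-12.0516

v_post = -5.9718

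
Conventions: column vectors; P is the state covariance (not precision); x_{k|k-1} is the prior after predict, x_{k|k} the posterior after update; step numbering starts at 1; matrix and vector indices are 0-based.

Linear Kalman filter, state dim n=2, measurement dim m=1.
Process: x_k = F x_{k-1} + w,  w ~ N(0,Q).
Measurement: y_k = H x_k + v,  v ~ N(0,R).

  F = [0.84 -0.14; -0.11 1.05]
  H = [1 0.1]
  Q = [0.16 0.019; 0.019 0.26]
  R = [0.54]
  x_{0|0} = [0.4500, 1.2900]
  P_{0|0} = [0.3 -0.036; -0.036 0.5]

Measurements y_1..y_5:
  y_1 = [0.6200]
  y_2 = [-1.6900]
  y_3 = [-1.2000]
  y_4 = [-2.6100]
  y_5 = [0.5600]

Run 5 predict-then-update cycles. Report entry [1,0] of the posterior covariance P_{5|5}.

step 1: x^-=[0.1974, 1.3050]  P^-=[0.3899 -0.1145; -0.1145 0.8232]  S=[0.9153]  K=[0.4135; -0.0352]  nu=[0.2921]  x^+=[0.3182, 1.2947]  P^+=[0.2334 -0.1012; -0.1012 0.8221]
step 2: x^-=[0.0860, 1.3245]  P^-=[0.3646 -0.2142; -0.2142 1.1925]  S=[0.8737]  K=[0.3928; -0.1087]  nu=[-1.9085]  x^+=[-0.6636, 1.5319]  P^+=[0.2298 -0.1769; -0.1769 1.1822]
step 3: x^-=[-0.7719, 1.6815]  P^-=[0.3869 -0.3348; -0.3348 1.6070]  S=[0.8761]  K=[0.4035; -0.1987]  nu=[-0.5962]  x^+=[-1.0125, 1.8000]  P^+=[0.2443 -0.2646; -0.2646 1.5724]
step 4: x^-=[-1.1025, 2.0014]  P^-=[0.4254 -0.4721; -0.4721 2.0577]  S=[0.8916]  K=[0.4242; -0.2988]  nu=[-1.7076]  x^+=[-1.8269, 2.5115]  P^+=[0.2650 -0.3591; -0.3591 1.9781]
step 5: x^-=[-1.8862, 2.8381]  P^-=[0.4702 -0.6186; -0.6186 2.5270]  S=[0.9118]  K=[0.4479; -0.4013]  nu=[2.1624]  x^+=[-0.9177, 1.9704]  P^+=[0.2873 -0.4547; -0.4547 2.3802]

P_post[1,0] = -0.4547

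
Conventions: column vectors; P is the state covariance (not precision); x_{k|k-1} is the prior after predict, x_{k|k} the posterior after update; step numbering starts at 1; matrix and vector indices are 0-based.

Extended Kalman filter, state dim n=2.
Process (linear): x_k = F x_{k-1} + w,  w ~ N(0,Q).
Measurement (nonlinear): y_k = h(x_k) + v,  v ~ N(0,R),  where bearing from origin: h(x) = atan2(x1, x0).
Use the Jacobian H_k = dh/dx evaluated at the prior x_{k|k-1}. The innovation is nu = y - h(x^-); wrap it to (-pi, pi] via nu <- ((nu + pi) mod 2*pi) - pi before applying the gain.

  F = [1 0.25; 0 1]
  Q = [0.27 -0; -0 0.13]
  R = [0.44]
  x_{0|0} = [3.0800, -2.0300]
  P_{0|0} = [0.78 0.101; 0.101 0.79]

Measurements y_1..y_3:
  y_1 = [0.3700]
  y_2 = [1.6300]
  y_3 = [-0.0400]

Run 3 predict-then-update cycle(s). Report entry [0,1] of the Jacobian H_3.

step 1: x^-=[2.5725, -2.0300]  P^-=[1.1499 0.2985; 0.2985 0.9200]  H_jac=[0.1890 0.2396]  S=[0.5609]  K=[0.5150; 0.4935]  nu=[1.0381]  x^+=[3.1071, -1.5177]  P^+=[1.0011 0.1559; 0.1559 0.7834]
step 2: x^-=[2.7277, -1.5177]  P^-=[1.3980 0.3518; 0.3518 0.9134]  H_jac=[0.1558 0.2799]  S=[0.5762]  K=[0.5489; 0.5389]  nu=[2.1378]  x^+=[3.9010, -0.3657]  P^+=[1.2245 0.1814; 0.1814 0.7461]
step 3: x^-=[3.8096, -0.3657]  P^-=[1.6318 0.3679; 0.3679 0.8761]  H_jac=[0.0250 0.2601]  S=[0.5051]  K=[0.2701; 0.4693]  nu=[0.0557]  x^+=[3.8246, -0.3396]  P^+=[1.5949 0.3039; 0.3039 0.7648]

H_jac[0,1] = 0.2601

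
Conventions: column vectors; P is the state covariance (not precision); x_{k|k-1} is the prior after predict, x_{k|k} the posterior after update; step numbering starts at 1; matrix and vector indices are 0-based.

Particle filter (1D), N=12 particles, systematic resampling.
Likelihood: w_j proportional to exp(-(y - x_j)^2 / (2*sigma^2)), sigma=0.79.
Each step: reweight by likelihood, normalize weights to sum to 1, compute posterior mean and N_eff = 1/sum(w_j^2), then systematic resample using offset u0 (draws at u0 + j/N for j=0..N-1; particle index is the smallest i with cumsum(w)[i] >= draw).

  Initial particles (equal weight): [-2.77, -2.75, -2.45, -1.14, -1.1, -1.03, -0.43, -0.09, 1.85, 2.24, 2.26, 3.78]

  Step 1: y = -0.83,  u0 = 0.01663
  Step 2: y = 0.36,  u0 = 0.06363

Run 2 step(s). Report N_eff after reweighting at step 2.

step 1: w=[0.0107, 0.0114, 0.0266, 0.2017, 0.2055, 0.2110, 0.1917, 0.1405, 0.0007, 0.0001, 0.0001, 0.0000]  mean=-0.8927  Neff=5.4087  idx=[1, 3, 3, 4, 4, 4, 5, 5, 6, 6, 6, 7]
step 2: w=[0.0001, 0.0415, 0.0415, 0.0457, 0.0457, 0.0457, 0.0536, 0.0536, 0.1528, 0.1528, 0.1528, 0.2142]  mean=-0.5725  Neff=7.6111  idx=[2, 4, 6, 7, 8, 9, 9, 10, 10, 11, 11, 11]

N_eff = 7.6111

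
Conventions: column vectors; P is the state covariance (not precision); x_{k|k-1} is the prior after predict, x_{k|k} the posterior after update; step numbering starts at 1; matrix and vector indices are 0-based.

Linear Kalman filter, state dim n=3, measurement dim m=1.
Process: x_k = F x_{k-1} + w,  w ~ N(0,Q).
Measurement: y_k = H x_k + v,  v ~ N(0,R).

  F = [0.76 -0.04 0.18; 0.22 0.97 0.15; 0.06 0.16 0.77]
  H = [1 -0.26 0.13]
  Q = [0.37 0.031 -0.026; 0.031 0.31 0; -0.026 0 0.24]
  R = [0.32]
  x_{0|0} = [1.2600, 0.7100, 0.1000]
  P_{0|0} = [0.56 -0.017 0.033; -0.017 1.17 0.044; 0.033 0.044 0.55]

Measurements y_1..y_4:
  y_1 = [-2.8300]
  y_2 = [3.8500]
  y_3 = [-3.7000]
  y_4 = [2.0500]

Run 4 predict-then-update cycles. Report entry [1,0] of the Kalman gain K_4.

K[1,0] = -0.1512

step 1: x^-=[0.9472, 0.9809, 0.2662]  P^-=[0.7226 0.0942 0.0858; 0.0942 1.4581 0.2907; 0.0858 0.2907 0.6116]  S=[1.1052]  K=[0.6418; -0.2236; 0.0812]  nu=[-3.5568]  x^+=[-1.3354, 1.7762, -0.0227]  P^+=[0.2674 0.2528 0.0282; 0.2528 1.4028 0.3108; 0.0282 0.3108 0.6043]
step 2: x^-=[-1.0900, 1.4257, 0.1866]  P^-=[0.5342 0.2785 0.1073; 0.2785 1.8566 0.5593; 0.1073 0.5593 0.7192]  S=[0.8371]  K=[0.5683; -0.1572; 0.0662]  nu=[5.2864]  x^+=[1.9141, 0.5949, 0.5365]  P^+=[0.2638 0.3532 0.0758; 0.3532 1.8360 0.5680; 0.0758 0.5680 0.7156]
step 3: x^-=[1.5275, 1.0786, 0.6231]  P^-=[0.5396 0.3879 0.1596; 0.3879 2.3874 0.8554; 0.1596 0.8554 0.8659]  S=[0.8176]  K=[0.5620; -0.1487; 0.0609]  nu=[-5.0281]  x^+=[-1.2984, 1.8265, 0.3170]  P^+=[0.2814 0.4562 0.1316; 0.4562 2.3693 0.8629; 0.1316 0.8629 0.8629]
step 4: x^-=[-1.0028, 1.5337, 0.4584]  P^-=[0.5601 0.5074 0.2224; 0.5074 3.0268 1.2024; 0.2224 1.2024 1.0468]  S=[0.8151]  K=[0.5608; -0.1512; 0.0563]  nu=[3.3919]  x^+=[0.8994, 1.0209, 0.6493]  P^+=[0.3038 0.5765 0.1967; 0.5765 3.0082 1.2093; 0.1967 1.2093 1.0442]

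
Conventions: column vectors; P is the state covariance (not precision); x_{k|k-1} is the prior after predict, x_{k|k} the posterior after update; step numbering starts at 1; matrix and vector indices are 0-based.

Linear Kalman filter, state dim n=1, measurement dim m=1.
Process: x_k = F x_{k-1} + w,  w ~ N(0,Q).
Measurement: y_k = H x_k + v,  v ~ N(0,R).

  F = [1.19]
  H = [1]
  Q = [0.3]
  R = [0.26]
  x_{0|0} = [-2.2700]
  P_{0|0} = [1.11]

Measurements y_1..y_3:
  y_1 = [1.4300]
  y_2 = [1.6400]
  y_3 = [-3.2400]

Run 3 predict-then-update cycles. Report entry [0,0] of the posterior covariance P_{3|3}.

step 1: x^-=[-2.7013]  P^-=[1.8719]  S=[2.1319]  K=[0.8780]  nu=[4.1313]  x^+=[0.9262]  P^+=[0.2283]
step 2: x^-=[1.1021]  P^-=[0.6233]  S=[0.8833]  K=[0.7056]  nu=[0.5379]  x^+=[1.4817]  P^+=[0.1835]
step 3: x^-=[1.7632]  P^-=[0.5598]  S=[0.8198]  K=[0.6829]  nu=[-5.0032]  x^+=[-1.6533]  P^+=[0.1775]

P_post[0,0] = 0.1775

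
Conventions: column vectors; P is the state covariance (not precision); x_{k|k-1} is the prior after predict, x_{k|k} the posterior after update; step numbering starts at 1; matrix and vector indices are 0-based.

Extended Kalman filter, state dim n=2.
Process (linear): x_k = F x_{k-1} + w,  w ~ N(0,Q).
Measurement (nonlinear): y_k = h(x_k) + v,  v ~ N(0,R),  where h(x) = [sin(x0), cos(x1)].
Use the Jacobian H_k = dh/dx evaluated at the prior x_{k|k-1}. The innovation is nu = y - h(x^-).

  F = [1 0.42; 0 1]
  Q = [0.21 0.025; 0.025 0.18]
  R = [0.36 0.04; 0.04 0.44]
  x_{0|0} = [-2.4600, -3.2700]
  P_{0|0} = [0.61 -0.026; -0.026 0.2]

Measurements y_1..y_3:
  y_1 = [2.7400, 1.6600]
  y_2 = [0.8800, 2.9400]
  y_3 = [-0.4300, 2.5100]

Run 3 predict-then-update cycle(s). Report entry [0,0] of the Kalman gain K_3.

K[0,0] = -0.5972

step 1: x^-=[-3.8334, -3.2700]  P^-=[0.8334 0.0830; 0.0830 0.3800]  H_jac=[-0.7701 0.0000; 0.0000 -0.1281]  S=[0.8543 0.0482; 0.0482 0.4462]  K=[-0.7546 0.0577; -0.0691 -0.1016]  nu=[2.1021, 2.6518]  x^+=[-5.2667, -3.6846]  P^+=[0.3497 0.0376; 0.0376 0.3706]
step 2: x^-=[-6.8142, -3.6846]  P^-=[0.6567 0.2182; 0.2182 0.5506]  H_jac=[0.8623 0.0000; 0.0000 -0.5167]  S=[0.8483 -0.0572; -0.0572 0.5870]  K=[0.6589 -0.1279; 0.1904 -0.4661]  nu=[1.3864, 3.7961]  x^+=[-6.3860, -5.1902]  P^+=[0.2692 0.0579; 0.0579 0.3822]
step 3: x^-=[-8.5659, -5.1902]  P^-=[0.5952 0.2434; 0.2434 0.5622]  H_jac=[-0.6533 0.0000; 0.0000 -0.8880]  S=[0.6140 0.1812; 0.1812 0.8833]  K=[-0.5972 -0.1222; -0.0981 -0.5450]  nu=[0.3271, 2.0502]  x^+=[-9.0117, -6.3397]  P^+=[0.3366 0.0874; 0.0874 0.2745]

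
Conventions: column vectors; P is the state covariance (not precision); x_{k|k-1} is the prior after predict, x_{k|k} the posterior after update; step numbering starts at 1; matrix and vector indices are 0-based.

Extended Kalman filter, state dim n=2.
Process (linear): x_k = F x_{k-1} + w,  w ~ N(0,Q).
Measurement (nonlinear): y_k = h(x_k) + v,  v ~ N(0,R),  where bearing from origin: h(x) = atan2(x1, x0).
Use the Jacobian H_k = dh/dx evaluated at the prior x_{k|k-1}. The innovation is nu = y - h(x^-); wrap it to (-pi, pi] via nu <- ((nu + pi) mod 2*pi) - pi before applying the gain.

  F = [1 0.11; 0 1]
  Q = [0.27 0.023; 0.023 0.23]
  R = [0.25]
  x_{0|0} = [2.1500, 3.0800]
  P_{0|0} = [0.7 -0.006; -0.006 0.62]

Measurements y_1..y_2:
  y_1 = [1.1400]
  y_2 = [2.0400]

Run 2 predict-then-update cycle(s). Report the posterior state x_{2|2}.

x_post = [2.0041, 3.6143]

step 1: x^-=[2.4888, 3.0800]  P^-=[0.9762 0.0852; 0.0852 0.8500]  H_jac=[-0.1964 0.1587]  S=[0.3038]  K=[-0.5867; 0.3890]  nu=[0.2488]  x^+=[2.3428, 3.1768]  P^+=[0.8716 0.1545; 0.1545 0.8040]
step 2: x^-=[2.6923, 3.1768]  P^-=[1.1853 0.2660; 0.2660 1.0340]  H_jac=[-0.1832 0.1553]  S=[0.2996]  K=[-0.5870; 0.3732]  nu=[1.1722]  x^+=[2.0041, 3.6143]  P^+=[1.0821 0.3316; 0.3316 0.9923]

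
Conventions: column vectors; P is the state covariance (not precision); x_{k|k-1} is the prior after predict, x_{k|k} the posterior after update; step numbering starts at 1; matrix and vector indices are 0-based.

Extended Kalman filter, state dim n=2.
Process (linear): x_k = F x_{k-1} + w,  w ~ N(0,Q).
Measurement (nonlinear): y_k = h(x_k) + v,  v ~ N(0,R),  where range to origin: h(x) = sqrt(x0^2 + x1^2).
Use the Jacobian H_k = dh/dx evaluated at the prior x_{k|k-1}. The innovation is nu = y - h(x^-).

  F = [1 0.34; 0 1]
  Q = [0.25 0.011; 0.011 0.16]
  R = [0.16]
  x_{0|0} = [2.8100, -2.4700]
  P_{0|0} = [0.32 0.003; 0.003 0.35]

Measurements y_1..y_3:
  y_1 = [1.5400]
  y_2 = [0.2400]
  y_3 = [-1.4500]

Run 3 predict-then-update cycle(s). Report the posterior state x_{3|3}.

step 1: x^-=[1.9702, -2.4700]  P^-=[0.6125 0.1330; 0.1330 0.5100]  H_jac=[0.6236 -0.7818]  S=[0.5802]  K=[0.4791; -0.5442]  nu=[-1.6195]  x^+=[1.1943, -1.5886]  P^+=[0.4793 0.2843; 0.2843 0.3381]
step 2: x^-=[0.6542, -1.5886]  P^-=[0.9617 0.4103; 0.4103 0.4981]  H_jac=[0.3808 -0.9247]  S=[0.4365]  K=[-0.0301; -0.6974]  nu=[-1.4780]  x^+=[0.6987, -0.5578]  P^+=[0.9613 0.4011; 0.4011 0.2858]
step 3: x^-=[0.5090, -0.5578]  P^-=[1.5171 0.5093; 0.5093 0.4458]  H_jac=[0.6741 -0.7386]  S=[0.5855]  K=[1.1042; 0.0239]  nu=[-2.2051]  x^+=[-1.9259, -0.6104]  P^+=[0.8032 0.4938; 0.4938 0.4455]

x_post = [-1.9259, -0.6104]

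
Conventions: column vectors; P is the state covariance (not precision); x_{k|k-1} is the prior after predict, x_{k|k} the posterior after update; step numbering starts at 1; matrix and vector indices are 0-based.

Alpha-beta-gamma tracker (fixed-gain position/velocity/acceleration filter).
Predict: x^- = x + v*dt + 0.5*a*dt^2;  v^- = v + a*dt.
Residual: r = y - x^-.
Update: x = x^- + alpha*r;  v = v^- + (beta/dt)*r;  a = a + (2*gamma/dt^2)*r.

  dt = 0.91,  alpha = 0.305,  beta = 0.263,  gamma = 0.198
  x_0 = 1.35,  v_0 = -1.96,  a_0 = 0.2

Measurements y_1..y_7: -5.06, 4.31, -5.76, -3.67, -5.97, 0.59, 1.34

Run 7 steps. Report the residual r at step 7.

resid = 0.3345

step 1: x_pred=-0.3508  r=-4.7092  x^+=-1.7871  v^+=-3.1390  a^+=-2.0520
step 2: x_pred=-5.4932  r=9.8032  x^+=-2.5032  v^+=-2.1731  a^+=2.6360
step 3: x_pred=-3.3893  r=-2.3707  x^+=-4.1124  v^+=-0.4595  a^+=1.5023
step 4: x_pred=-3.9085  r=0.2385  x^+=-3.8357  v^+=0.9765  a^+=1.6163
step 5: x_pred=-2.2779  r=-3.6921  x^+=-3.4040  v^+=1.3803  a^+=-0.1493
step 6: x_pred=-2.2097  r=2.7997  x^+=-1.3558  v^+=2.0536  a^+=1.1896
step 7: x_pred=1.0055  r=0.3345  x^+=1.1076  v^+=3.2328  a^+=1.3495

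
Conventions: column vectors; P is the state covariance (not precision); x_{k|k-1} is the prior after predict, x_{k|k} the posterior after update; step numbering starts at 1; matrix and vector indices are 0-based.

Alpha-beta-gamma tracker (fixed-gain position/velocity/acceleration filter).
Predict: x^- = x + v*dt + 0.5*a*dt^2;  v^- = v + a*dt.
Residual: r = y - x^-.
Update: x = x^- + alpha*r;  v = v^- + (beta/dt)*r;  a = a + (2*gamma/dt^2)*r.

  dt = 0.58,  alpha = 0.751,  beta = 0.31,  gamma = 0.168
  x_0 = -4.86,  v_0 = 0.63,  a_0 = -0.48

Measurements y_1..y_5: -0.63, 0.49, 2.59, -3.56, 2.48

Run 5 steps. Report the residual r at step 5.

resid = 3.6837

step 1: x_pred=-4.5753  r=3.9453  x^+=-1.6124  v^+=2.4603  a^+=3.4606
step 2: x_pred=0.3967  r=0.0933  x^+=0.4668  v^+=4.5174  a^+=3.5539
step 3: x_pred=3.6846  r=-1.0946  x^+=2.8626  v^+=5.9936  a^+=2.4606
step 4: x_pred=6.7527  r=-10.3127  x^+=-0.9921  v^+=1.9087  a^+=-7.8399
step 5: x_pred=-1.2037  r=3.6837  x^+=1.5627  v^+=-0.6695  a^+=-4.1605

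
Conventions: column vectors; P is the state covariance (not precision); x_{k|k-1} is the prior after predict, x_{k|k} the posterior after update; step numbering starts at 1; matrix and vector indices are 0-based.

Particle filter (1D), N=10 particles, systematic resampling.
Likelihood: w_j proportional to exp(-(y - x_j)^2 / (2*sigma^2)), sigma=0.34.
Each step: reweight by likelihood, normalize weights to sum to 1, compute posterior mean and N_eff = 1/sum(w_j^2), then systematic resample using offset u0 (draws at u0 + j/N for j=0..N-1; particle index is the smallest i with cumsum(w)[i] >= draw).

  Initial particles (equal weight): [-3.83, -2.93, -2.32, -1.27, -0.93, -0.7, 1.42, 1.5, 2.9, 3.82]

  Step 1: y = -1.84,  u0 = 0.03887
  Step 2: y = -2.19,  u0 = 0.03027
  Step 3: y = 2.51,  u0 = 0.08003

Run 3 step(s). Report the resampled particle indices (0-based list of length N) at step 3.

step 1: w=[0.0000, 0.0090, 0.5664, 0.3764, 0.0427, 0.0056, 0.0000, 0.0000, 0.0000, 0.0000]  mean=-1.8620  Neff=2.1534  idx=[2, 2, 2, 2, 2, 2, 3, 3, 3, 3]
step 2: w=[0.1636, 0.1636, 0.1636, 0.1636, 0.1636, 0.1636, 0.0045, 0.0045, 0.0045, 0.0045]  mean=-2.3010  Neff=6.2201  idx=[0, 0, 1, 2, 2, 3, 3, 4, 5, 5]
step 3: w=[0.1000, 0.1000, 0.1000, 0.1000, 0.1000, 0.1000, 0.1000, 0.1000, 0.1000, 0.1000]  mean=-2.3200  Neff=10.0000  idx=[0, 1, 2, 3, 4, 5, 6, 7, 8, 9]

resampled_idx = [0, 1, 2, 3, 4, 5, 6, 7, 8, 9]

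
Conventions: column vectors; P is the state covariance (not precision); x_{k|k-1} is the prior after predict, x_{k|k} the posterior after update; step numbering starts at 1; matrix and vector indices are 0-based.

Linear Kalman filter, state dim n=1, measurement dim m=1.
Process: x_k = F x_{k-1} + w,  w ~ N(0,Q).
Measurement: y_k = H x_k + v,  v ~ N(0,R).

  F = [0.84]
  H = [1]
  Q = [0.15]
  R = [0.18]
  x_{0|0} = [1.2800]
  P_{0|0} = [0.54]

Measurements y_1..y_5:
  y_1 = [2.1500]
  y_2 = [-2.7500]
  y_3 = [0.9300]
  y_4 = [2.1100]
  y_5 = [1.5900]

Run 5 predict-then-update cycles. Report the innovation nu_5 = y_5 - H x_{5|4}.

innov = [0.5603]

step 1: x^-=[1.0752]  P^-=[0.5310]  S=[0.7110]  K=[0.7468]  nu=[1.0748]  x^+=[1.8779]  P^+=[0.1344]
step 2: x^-=[1.5774]  P^-=[0.2449]  S=[0.4249]  K=[0.5763]  nu=[-4.3274]  x^+=[-0.9166]  P^+=[0.1037]
step 3: x^-=[-0.7699]  P^-=[0.2232]  S=[0.4032]  K=[0.5536]  nu=[1.6999]  x^+=[0.1711]  P^+=[0.0996]
step 4: x^-=[0.1437]  P^-=[0.2203]  S=[0.4003]  K=[0.5503]  nu=[1.9663]  x^+=[1.2259]  P^+=[0.0991]
step 5: x^-=[1.0297]  P^-=[0.2199]  S=[0.3999]  K=[0.5499]  nu=[0.5603]  x^+=[1.3378]  P^+=[0.0990]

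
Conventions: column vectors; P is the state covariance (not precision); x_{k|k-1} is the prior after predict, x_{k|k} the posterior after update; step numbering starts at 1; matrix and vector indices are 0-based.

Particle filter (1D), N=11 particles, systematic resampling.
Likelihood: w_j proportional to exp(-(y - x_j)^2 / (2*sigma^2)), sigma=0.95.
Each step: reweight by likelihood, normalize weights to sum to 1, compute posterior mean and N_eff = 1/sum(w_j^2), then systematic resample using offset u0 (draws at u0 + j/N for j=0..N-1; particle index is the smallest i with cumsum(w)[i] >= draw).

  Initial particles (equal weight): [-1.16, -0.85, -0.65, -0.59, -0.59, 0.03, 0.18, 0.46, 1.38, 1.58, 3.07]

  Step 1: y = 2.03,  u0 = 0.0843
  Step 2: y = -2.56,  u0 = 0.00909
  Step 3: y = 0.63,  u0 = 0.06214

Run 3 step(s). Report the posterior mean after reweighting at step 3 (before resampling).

step 1: w=[0.0013, 0.0036, 0.0066, 0.0079, 0.0079, 0.0386, 0.0531, 0.0903, 0.2800, 0.3163, 0.1944]  mean=1.5171  Neff=4.3686  idx=[6, 7, 8, 8, 8, 9, 9, 9, 10, 10, 10]
step 2: w=[0.6854, 0.2805, 0.0081, 0.0081, 0.0081, 0.0033, 0.0033, 0.0033, 0.0000, 0.0000, 0.0000]  mean=0.3015  Neff=1.8226  idx=[0, 0, 0, 0, 0, 0, 0, 0, 1, 1, 1]
step 3: w=[0.0885, 0.0885, 0.0885, 0.0885, 0.0885, 0.0885, 0.0885, 0.0885, 0.0974, 0.0974, 0.0974]  mean=0.2618  Neff=10.9790  idx=[0, 1, 2, 3, 4, 5, 6, 7, 8, 9, 10]

post_mean = 0.2618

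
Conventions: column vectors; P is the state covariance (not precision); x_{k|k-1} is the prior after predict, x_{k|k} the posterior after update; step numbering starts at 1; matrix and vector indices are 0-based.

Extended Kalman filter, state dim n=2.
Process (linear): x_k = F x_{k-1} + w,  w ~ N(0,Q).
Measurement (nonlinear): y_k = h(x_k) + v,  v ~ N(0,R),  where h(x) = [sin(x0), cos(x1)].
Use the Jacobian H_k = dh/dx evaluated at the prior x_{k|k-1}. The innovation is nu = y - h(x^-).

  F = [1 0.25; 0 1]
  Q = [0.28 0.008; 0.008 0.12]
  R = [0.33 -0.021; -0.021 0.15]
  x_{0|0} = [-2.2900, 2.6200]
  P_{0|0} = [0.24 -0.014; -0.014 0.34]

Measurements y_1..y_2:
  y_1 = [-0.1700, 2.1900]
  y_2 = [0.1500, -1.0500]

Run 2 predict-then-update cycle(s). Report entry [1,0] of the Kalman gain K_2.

step 1: x^-=[-1.6350, 2.6200]  P^-=[0.5343 0.0790; 0.0790 0.4600]  H_jac=[-0.0642 0.0000; 0.0000 -0.4983]  S=[0.3322 -0.0185; -0.0185 0.2642]  K=[-0.1119 -0.1568; -0.0638 -0.8720]  nu=[0.8279, 3.0570]  x^+=[-2.2070, -0.0984]  P^+=[0.5242 0.0425; 0.0425 0.2598]
step 2: x^-=[-2.2316, -0.0984]  P^-=[0.8417 0.1154; 0.1154 0.3798]  H_jac=[-0.6138 0.0000; 0.0000 0.0983]  S=[0.6471 -0.0280; -0.0280 0.1537]  K=[-0.8015 -0.0720; -0.0998 0.2248]  nu=[0.9395, -2.0452]  x^+=[-2.8373, -0.6519]  P^+=[0.4285 0.0613; 0.0613 0.3644]

K[1,0] = -0.0998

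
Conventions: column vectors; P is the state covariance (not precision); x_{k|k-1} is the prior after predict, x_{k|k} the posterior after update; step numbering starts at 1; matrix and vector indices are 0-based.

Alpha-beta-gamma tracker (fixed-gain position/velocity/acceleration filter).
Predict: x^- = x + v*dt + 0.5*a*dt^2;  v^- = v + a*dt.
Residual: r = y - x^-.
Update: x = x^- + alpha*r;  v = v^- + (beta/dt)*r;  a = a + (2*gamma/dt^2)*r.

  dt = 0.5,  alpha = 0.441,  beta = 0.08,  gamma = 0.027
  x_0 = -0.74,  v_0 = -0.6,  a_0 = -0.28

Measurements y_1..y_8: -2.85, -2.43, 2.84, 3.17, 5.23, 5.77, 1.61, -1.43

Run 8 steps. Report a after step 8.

a_post = -0.0938

step 1: x_pred=-1.0750  r=-1.7750  x^+=-1.8578  v^+=-1.0240  a^+=-0.6634
step 2: x_pred=-2.4527  r=0.0227  x^+=-2.4427  v^+=-1.3521  a^+=-0.6585
step 3: x_pred=-3.2010  r=6.0410  x^+=-0.5369  v^+=-0.7148  a^+=0.6464
step 4: x_pred=-0.8135  r=3.9835  x^+=0.9432  v^+=0.2458  a^+=1.5068
step 5: x_pred=1.2545  r=3.9755  x^+=3.0077  v^+=1.6353  a^+=2.3655
step 6: x_pred=4.1210  r=1.6490  x^+=4.8482  v^+=3.0819  a^+=2.7217
step 7: x_pred=6.7294  r=-5.1194  x^+=4.4717  v^+=3.6236  a^+=1.6159
step 8: x_pred=6.4855  r=-7.9155  x^+=2.9948  v^+=3.1651  a^+=-0.0938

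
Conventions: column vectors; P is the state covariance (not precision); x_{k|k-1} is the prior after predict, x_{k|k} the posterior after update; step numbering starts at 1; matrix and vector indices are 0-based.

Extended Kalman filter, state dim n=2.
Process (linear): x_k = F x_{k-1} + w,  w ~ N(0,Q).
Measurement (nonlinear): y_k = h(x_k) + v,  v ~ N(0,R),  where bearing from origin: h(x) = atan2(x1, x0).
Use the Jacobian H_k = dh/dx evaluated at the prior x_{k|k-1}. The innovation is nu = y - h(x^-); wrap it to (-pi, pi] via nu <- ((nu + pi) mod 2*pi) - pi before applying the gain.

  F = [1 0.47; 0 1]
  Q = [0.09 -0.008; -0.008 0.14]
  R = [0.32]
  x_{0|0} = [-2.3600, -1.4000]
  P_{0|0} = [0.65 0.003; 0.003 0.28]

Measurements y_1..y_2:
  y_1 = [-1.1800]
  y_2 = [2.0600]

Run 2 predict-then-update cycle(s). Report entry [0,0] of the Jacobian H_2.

H_jac[0,0] = 0.1127

step 1: x^-=[-3.0180, -1.4000]  P^-=[0.8047 0.1266; 0.1266 0.4200]  H_jac=[0.1265 -0.2727]  S=[0.3554]  K=[0.1893; -0.2772]  nu=[1.5273]  x^+=[-2.7289, -1.8234]  P^+=[0.7919 0.1452; 0.1452 0.3927]
step 2: x^-=[-3.5859, -1.8234]  P^-=[1.1052 0.3218; 0.3218 0.5327]  H_jac=[0.1127 -0.2216]  S=[0.3441]  K=[0.1546; -0.2376]  nu=[-1.5520]  x^+=[-3.8259, -1.4545]  P^+=[1.0970 0.3345; 0.3345 0.5133]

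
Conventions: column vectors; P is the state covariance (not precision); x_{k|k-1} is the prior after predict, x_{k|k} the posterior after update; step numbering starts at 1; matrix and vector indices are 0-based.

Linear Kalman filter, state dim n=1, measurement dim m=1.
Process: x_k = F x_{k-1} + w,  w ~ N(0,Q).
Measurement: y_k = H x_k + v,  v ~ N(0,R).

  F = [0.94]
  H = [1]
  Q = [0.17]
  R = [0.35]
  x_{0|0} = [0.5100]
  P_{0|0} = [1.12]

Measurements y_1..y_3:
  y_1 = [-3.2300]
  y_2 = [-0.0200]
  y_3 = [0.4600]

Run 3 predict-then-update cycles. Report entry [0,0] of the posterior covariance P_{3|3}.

step 1: x^-=[0.4794]  P^-=[1.1596]  S=[1.5096]  K=[0.7682]  nu=[-3.7094]  x^+=[-2.3700]  P^+=[0.2689]
step 2: x^-=[-2.2278]  P^-=[0.4076]  S=[0.7576]  K=[0.5380]  nu=[2.2078]  x^+=[-1.0400]  P^+=[0.1883]
step 3: x^-=[-0.9776]  P^-=[0.3364]  S=[0.6864]  K=[0.4901]  nu=[1.4376]  x^+=[-0.2731]  P^+=[0.1715]

P_post[0,0] = 0.1715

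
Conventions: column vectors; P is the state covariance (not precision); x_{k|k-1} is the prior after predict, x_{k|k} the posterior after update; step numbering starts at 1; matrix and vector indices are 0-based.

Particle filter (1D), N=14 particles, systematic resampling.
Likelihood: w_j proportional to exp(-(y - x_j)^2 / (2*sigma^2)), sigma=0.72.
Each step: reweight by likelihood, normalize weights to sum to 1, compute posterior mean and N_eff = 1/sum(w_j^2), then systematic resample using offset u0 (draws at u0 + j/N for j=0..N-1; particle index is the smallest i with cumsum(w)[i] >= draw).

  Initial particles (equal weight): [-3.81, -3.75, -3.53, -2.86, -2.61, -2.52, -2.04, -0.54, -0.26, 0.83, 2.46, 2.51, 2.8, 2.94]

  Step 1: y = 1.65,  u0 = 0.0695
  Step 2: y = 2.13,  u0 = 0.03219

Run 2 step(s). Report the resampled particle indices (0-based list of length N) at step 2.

step 1: w=[0.0000, 0.0000, 0.0000, 0.0000, 0.0000, 0.0000, 0.0000, 0.0047, 0.0144, 0.2534, 0.2574, 0.2375, 0.1353, 0.0974]  mean=2.0983  Neff=4.6545  idx=[9, 9, 9, 10, 10, 10, 10, 11, 11, 11, 12, 12, 13, 13]
step 2: w=[0.0214, 0.0214, 0.0214, 0.0983, 0.0983, 0.0983, 0.0983, 0.0950, 0.0950, 0.0950, 0.0708, 0.0708, 0.0580, 0.0580]  mean=2.4735  Neff=11.9252  idx=[1, 3, 4, 4, 5, 6, 7, 7, 8, 9, 10, 11, 12, 13]

resampled_idx = [1, 3, 4, 4, 5, 6, 7, 7, 8, 9, 10, 11, 12, 13]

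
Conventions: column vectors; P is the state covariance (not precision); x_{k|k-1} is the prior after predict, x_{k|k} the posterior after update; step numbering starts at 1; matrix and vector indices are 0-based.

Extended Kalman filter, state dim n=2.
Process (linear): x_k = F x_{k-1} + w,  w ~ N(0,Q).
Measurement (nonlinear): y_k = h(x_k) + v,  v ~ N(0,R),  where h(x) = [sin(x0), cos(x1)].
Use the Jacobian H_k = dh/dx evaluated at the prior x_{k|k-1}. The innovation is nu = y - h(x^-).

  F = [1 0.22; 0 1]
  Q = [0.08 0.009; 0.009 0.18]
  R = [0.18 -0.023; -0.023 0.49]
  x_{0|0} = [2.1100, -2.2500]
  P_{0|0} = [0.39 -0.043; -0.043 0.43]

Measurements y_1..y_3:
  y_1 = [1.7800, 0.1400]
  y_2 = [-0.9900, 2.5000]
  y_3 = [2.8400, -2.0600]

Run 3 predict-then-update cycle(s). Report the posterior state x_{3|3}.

x_post = [1.8843, -1.3728]

step 1: x^-=[1.6150, -2.2500]  P^-=[0.4719 0.0606; 0.0606 0.6100]  H_jac=[-0.0442 0.0000; 0.0000 0.7781]  S=[0.1809 -0.0251; -0.0251 0.8593]  K=[-0.1081 0.0517; 0.0620 0.5542]  nu=[0.7810, 0.7682]  x^+=[1.5703, -1.7759]  P^+=[0.4672 0.0358; 0.0358 0.3472]
step 2: x^-=[1.1796, -1.7759]  P^-=[0.5797 0.1211; 0.1211 0.5272]  H_jac=[0.3813 0.0000; 0.0000 0.9790]  S=[0.2643 0.0222; 0.0222 0.9953]  K=[0.8279 0.1007; 0.1314 0.5156]  nu=[-1.9145, 2.7036]  x^+=[-0.1332, -0.6334]  P^+=[0.3848 0.0309; 0.0309 0.2550]
step 3: x^-=[-0.2726, -0.6334]  P^-=[0.4907 0.0960; 0.0960 0.4350]  H_jac=[0.9631 0.0000; 0.0000 0.5919]  S=[0.6352 0.0317; 0.0317 0.6424]  K=[0.7415 0.0518; 0.1259 0.3946]  nu=[3.1092, -2.8660]  x^+=[1.8843, -1.3728]  P^+=[0.1373 0.0141; 0.0141 0.3217]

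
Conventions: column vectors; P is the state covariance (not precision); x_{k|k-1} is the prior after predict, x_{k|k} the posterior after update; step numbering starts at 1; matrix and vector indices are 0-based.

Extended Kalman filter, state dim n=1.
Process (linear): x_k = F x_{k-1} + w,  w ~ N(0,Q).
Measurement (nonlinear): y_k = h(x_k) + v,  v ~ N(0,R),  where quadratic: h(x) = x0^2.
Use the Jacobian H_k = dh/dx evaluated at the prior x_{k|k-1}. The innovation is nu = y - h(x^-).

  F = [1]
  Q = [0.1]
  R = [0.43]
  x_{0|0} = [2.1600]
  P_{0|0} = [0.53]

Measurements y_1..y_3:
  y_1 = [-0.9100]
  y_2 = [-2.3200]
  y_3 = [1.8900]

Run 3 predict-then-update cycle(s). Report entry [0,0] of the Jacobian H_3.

H_jac[0,0] = 0.1471

step 1: x^-=[2.1600]  P^-=[0.6300]  H_jac=[4.3200]  S=[12.1873]  K=[0.2233]  nu=[-5.5756]  x^+=[0.9149]  P^+=[0.0222]
step 2: x^-=[0.9149]  P^-=[0.1222]  H_jac=[1.8298]  S=[0.8392]  K=[0.2665]  nu=[-3.1570]  x^+=[0.0736]  P^+=[0.0626]
step 3: x^-=[0.0736]  P^-=[0.1626]  H_jac=[0.1471]  S=[0.4335]  K=[0.0552]  nu=[1.8846]  x^+=[0.1776]  P^+=[0.1613]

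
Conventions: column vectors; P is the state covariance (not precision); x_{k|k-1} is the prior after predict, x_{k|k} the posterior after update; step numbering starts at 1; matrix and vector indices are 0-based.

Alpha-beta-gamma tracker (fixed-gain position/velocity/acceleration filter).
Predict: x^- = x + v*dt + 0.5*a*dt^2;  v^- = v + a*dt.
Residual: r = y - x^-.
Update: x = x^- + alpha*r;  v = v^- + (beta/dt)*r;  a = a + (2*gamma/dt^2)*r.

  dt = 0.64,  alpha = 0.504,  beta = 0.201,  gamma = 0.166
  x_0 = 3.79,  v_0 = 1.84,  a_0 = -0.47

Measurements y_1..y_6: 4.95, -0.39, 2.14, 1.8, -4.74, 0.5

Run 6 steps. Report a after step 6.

step 1: x_pred=4.8713  r=0.0787  x^+=4.9110  v^+=1.5639  a^+=-0.4062
step 2: x_pred=5.8287  r=-6.2187  x^+=2.6945  v^+=-0.6492  a^+=-5.4468
step 3: x_pred=1.1635  r=0.9765  x^+=1.6557  v^+=-3.8284  a^+=-4.6553
step 4: x_pred=-1.7479  r=3.5479  x^+=0.0402  v^+=-5.6935  a^+=-1.7795
step 5: x_pred=-3.9681  r=-0.7719  x^+=-4.3571  v^+=-7.0749  a^+=-2.4052
step 6: x_pred=-9.3776  r=9.8776  x^+=-4.3993  v^+=-5.5120  a^+=5.6011

a_post = 5.6011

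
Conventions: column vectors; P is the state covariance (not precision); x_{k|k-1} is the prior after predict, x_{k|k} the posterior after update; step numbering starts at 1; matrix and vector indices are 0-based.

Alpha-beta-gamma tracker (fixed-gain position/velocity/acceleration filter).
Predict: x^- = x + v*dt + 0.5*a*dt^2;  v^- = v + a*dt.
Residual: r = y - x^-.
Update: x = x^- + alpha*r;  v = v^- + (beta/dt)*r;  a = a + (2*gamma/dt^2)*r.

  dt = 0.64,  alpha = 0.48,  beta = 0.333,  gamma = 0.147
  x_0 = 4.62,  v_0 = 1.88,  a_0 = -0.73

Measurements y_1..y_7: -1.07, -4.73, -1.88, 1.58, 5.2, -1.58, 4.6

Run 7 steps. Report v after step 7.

v_post = 15.2780

step 1: x_pred=5.6737  r=-6.7437  x^+=2.4367  v^+=-2.0960  a^+=-5.5704
step 2: x_pred=-0.0456  r=-4.6844  x^+=-2.2941  v^+=-8.0985  a^+=-8.9328
step 3: x_pred=-9.3066  r=7.4266  x^+=-5.7418  v^+=-9.9513  a^+=-3.6022
step 4: x_pred=-12.8484  r=14.4284  x^+=-5.9228  v^+=-4.7495  a^+=6.7541
step 5: x_pred=-7.5792  r=12.7792  x^+=-1.4452  v^+=6.2223  a^+=15.9267
step 6: x_pred=5.7989  r=-7.3789  x^+=2.2570  v^+=12.5761  a^+=10.6303
step 7: x_pred=12.4828  r=-7.8828  x^+=8.6991  v^+=15.2780  a^+=4.9723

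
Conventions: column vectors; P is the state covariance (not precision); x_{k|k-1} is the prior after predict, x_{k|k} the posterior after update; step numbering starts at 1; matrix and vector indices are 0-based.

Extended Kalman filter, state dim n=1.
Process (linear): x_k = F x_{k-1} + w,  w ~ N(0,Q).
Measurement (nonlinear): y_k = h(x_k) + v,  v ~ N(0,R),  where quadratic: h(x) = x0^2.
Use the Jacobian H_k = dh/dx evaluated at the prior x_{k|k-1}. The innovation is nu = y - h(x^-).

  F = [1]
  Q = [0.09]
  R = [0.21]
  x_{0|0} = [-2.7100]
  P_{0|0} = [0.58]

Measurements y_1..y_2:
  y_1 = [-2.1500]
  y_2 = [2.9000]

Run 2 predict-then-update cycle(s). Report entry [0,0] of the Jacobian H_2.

H_jac[0,0] = -1.9536

step 1: x^-=[-2.7100]  P^-=[0.6700]  H_jac=[-5.4200]  S=[19.8922]  K=[-0.1826]  nu=[-9.4941]  x^+=[-0.9768]  P^+=[0.0071]
step 2: x^-=[-0.9768]  P^-=[0.0971]  H_jac=[-1.9536]  S=[0.5805]  K=[-0.3267]  nu=[1.9458]  x^+=[-1.6125]  P^+=[0.0351]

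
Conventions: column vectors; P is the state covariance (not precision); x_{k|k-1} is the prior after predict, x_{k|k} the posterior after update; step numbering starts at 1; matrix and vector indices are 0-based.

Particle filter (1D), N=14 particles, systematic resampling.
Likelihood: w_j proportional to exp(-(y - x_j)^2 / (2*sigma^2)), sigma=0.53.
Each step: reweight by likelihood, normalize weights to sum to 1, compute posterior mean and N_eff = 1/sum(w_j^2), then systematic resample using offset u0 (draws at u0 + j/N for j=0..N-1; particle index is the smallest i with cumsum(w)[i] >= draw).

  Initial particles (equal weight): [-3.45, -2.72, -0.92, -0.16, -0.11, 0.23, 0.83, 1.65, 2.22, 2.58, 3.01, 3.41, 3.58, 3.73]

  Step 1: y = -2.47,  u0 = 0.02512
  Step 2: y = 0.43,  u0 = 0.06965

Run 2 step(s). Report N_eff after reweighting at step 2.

N_eff = 12.0004

step 1: w=[0.1661, 0.8211, 0.0127, 0.0001, 0.0000, 0.0000, 0.0000, 0.0000, 0.0000, 0.0000, 0.0000, 0.0000, 0.0000, 0.0000]  mean=-2.8180  Neff=1.4247  idx=[0, 0, 1, 1, 1, 1, 1, 1, 1, 1, 1, 1, 1, 1]
step 2: w=[0.0000, 0.0000, 0.0833, 0.0833, 0.0833, 0.0833, 0.0833, 0.0833, 0.0833, 0.0833, 0.0833, 0.0833, 0.0833, 0.0833]  mean=-2.7200  Neff=12.0004  idx=[2, 3, 4, 5, 6, 7, 7, 8, 9, 10, 11, 12, 13, 13]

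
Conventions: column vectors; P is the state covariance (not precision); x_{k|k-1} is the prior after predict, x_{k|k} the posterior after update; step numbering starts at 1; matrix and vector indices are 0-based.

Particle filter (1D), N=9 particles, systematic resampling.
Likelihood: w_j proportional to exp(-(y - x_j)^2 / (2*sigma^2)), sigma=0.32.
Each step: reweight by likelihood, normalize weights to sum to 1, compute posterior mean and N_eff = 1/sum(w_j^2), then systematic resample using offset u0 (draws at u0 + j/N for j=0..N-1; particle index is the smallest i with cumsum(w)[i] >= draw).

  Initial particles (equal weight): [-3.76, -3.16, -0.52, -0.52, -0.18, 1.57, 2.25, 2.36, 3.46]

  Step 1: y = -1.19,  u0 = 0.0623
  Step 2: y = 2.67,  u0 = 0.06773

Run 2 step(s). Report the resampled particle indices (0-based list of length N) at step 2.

resampled_idx = [0, 1, 2, 3, 4, 5, 6, 7, 8]

step 1: w=[0.0000, 0.0000, 0.4851, 0.4851, 0.0298, 0.0000, 0.0000, 0.0000, 0.0000]  mean=-0.5099  Neff=2.1208  idx=[2, 2, 2, 2, 3, 3, 3, 3, 3]
step 2: w=[0.1111, 0.1111, 0.1111, 0.1111, 0.1111, 0.1111, 0.1111, 0.1111, 0.1111]  mean=-0.5200  Neff=9.0000  idx=[0, 1, 2, 3, 4, 5, 6, 7, 8]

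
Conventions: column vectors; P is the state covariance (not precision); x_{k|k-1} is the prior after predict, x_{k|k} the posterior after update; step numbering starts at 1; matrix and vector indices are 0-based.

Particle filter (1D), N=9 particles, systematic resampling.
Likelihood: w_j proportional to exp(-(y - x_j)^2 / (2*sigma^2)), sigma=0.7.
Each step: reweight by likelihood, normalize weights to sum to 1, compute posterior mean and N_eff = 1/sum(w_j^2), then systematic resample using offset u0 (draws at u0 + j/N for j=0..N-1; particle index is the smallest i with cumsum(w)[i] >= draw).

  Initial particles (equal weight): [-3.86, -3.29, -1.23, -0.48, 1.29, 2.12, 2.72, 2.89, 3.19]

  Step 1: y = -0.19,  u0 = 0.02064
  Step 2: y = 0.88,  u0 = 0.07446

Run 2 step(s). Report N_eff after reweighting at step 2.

N_eff = 6.4131

step 1: w=[0.0000, 0.0000, 0.2437, 0.6743, 0.0786, 0.0032, 0.0001, 0.0000, 0.0000]  mean=-0.5149  Neff=1.9221  idx=[2, 2, 2, 3, 3, 3, 3, 3, 3]
step 2: w=[0.0113, 0.0113, 0.0113, 0.1610, 0.1610, 0.1610, 0.1610, 0.1610, 0.1610]  mean=-0.5055  Neff=6.4131  idx=[3, 3, 4, 5, 6, 6, 7, 8, 8]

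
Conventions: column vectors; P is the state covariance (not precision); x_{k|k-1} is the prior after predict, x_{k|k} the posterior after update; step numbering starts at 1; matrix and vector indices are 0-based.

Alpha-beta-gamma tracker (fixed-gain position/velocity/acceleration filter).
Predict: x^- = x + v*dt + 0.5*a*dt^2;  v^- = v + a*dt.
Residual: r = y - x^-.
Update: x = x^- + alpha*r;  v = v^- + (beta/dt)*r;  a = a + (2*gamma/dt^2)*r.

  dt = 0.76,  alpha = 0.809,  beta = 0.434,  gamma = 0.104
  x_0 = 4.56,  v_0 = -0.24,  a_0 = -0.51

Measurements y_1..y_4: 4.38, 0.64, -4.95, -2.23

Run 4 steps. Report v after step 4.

step 1: x_pred=4.2303  r=0.1497  x^+=4.3514  v^+=-0.5421  a^+=-0.4561
step 2: x_pred=3.8077  r=-3.1677  x^+=1.2450  v^+=-2.6977  a^+=-1.5968
step 3: x_pred=-1.2664  r=-3.6836  x^+=-4.2464  v^+=-6.0148  a^+=-2.9233
step 4: x_pred=-9.6619  r=7.4319  x^+=-3.6495  v^+=-3.9925  a^+=-0.2470

v_post = -3.9925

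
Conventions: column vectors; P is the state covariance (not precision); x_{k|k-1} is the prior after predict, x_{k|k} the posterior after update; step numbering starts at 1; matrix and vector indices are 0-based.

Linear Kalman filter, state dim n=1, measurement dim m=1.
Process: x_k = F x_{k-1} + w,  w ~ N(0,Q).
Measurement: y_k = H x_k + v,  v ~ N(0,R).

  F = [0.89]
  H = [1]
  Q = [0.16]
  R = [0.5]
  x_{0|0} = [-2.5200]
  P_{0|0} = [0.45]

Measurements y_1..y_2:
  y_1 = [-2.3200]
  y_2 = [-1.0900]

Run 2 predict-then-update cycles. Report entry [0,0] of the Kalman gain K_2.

K[0,0] = 0.4194

step 1: x^-=[-2.2428]  P^-=[0.5164]  S=[1.0164]  K=[0.5081]  nu=[-0.0772]  x^+=[-2.2820]  P^+=[0.2540]
step 2: x^-=[-2.0310]  P^-=[0.3612]  S=[0.8612]  K=[0.4194]  nu=[0.9410]  x^+=[-1.6363]  P^+=[0.2097]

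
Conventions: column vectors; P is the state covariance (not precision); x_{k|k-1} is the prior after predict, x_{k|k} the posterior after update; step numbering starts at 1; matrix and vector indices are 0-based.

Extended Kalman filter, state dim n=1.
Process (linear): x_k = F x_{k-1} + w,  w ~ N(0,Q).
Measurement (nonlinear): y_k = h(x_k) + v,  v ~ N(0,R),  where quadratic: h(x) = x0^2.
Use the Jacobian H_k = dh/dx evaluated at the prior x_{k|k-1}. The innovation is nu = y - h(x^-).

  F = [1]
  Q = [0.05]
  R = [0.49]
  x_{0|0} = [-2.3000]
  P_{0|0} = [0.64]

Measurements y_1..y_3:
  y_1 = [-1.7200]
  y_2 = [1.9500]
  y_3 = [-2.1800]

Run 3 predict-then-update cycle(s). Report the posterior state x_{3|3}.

x_post = [-0.3015]

step 1: x^-=[-2.3000]  P^-=[0.6900]  H_jac=[-4.6000]  S=[15.0904]  K=[-0.2103]  nu=[-7.0100]  x^+=[-0.8256]  P^+=[0.0224]
step 2: x^-=[-0.8256]  P^-=[0.0724]  H_jac=[-1.6511]  S=[0.6874]  K=[-0.1739]  nu=[1.2684]  x^+=[-1.0462]  P^+=[0.0516]
step 3: x^-=[-1.0462]  P^-=[0.1016]  H_jac=[-2.0923]  S=[0.9349]  K=[-0.2274]  nu=[-3.2745]  x^+=[-0.3015]  P^+=[0.0533]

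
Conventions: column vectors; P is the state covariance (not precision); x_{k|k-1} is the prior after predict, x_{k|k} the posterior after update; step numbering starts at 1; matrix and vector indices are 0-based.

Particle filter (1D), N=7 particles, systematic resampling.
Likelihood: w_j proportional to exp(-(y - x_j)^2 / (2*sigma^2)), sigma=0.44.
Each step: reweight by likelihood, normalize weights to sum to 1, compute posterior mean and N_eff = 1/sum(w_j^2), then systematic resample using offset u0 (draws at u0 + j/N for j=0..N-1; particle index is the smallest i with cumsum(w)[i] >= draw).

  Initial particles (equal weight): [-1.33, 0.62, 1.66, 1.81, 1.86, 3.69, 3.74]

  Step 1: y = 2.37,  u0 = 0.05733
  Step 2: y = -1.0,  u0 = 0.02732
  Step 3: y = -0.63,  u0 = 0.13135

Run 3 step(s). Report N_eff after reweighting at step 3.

N_eff = 6.2975

step 1: w=[0.0000, 0.0003, 0.2181, 0.3568, 0.4096, 0.0089, 0.0063]  mean=1.8263  Neff=2.9175  idx=[2, 2, 3, 3, 4, 4, 4]
step 2: w=[0.4143, 0.4143, 0.0498, 0.0498, 0.0239, 0.0239, 0.0239]  mean=1.6893  Neff=2.8572  idx=[0, 0, 0, 1, 1, 1, 3]
step 3: w=[0.1623, 0.1623, 0.1623, 0.1623, 0.1623, 0.1623, 0.0260]  mean=1.6639  Neff=6.2975  idx=[0, 1, 2, 3, 4, 5, 6]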